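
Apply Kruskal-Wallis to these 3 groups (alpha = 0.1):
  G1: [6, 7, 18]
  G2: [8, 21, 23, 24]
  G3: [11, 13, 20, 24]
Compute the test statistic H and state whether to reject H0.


Step 1: Combine all N = 11 observations and assign midranks.
sorted (value, group, rank): (6,G1,1), (7,G1,2), (8,G2,3), (11,G3,4), (13,G3,5), (18,G1,6), (20,G3,7), (21,G2,8), (23,G2,9), (24,G2,10.5), (24,G3,10.5)
Step 2: Sum ranks within each group.
R_1 = 9 (n_1 = 3)
R_2 = 30.5 (n_2 = 4)
R_3 = 26.5 (n_3 = 4)
Step 3: H = 12/(N(N+1)) * sum(R_i^2/n_i) - 3(N+1)
     = 12/(11*12) * (9^2/3 + 30.5^2/4 + 26.5^2/4) - 3*12
     = 0.090909 * 435.125 - 36
     = 3.556818.
Step 4: Ties present; correction factor C = 1 - 6/(11^3 - 11) = 0.995455. Corrected H = 3.556818 / 0.995455 = 3.573059.
Step 5: Under H0, H ~ chi^2(2); p-value = 0.167541.
Step 6: alpha = 0.1. fail to reject H0.

H = 3.5731, df = 2, p = 0.167541, fail to reject H0.


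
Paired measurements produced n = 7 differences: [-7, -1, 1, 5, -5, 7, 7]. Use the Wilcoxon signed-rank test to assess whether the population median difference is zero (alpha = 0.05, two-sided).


Step 1: Drop any zero differences (none here) and take |d_i|.
|d| = [7, 1, 1, 5, 5, 7, 7]
Step 2: Midrank |d_i| (ties get averaged ranks).
ranks: |7|->6, |1|->1.5, |1|->1.5, |5|->3.5, |5|->3.5, |7|->6, |7|->6
Step 3: Attach original signs; sum ranks with positive sign and with negative sign.
W+ = 1.5 + 3.5 + 6 + 6 = 17
W- = 6 + 1.5 + 3.5 = 11
(Check: W+ + W- = 28 should equal n(n+1)/2 = 28.)
Step 4: Test statistic W = min(W+, W-) = 11.
Step 5: Ties in |d|, so use the tie-corrected normal approximation.
        E[W] = n(n+1)/4 = 7*8/4 = 14.
        Tie groups: |d|=1 (t=2), |d|=5 (t=2), |d|=7 (t=3); sum(t^3 - t) = 36.
        Var[W] = n(n+1)(2n+1)/24 - sum(t^3-t)/48 = 840/24 - 36/48 = 34.25.
        z = (W - E[W]) / sqrt(Var[W]) = (11 - 14) / 5.8523 = -0.5126.
        Two-sided p = 2*Phi(z) = 0.608221.
Step 6: alpha = 0.05. fail to reject H0.

W+ = 17, W- = 11, W = min = 11, p = 0.608221, fail to reject H0.


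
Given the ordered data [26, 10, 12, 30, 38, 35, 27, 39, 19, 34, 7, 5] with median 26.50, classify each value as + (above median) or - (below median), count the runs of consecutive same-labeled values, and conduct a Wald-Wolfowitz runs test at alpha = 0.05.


Step 1: Compute median = 26.50; label A = above, B = below.
Labels in order: BBBAAAAABABB  (n_A = 6, n_B = 6)
Step 2: Count runs R = 5.
Step 3: Under H0 (random ordering), E[R] = 2*n_A*n_B/(n_A+n_B) + 1 = 2*6*6/12 + 1 = 7.0000.
        Var[R] = 2*n_A*n_B*(2*n_A*n_B - n_A - n_B) / ((n_A+n_B)^2 * (n_A+n_B-1)) = 4320/1584 = 2.7273.
        SD[R] = 1.6514.
Step 4: Continuity-corrected z = (R + 0.5 - E[R]) / SD[R] = (5 + 0.5 - 7.0000) / 1.6514 = -0.9083.
Step 5: Two-sided p-value via normal approximation = 2*(1 - Phi(|z|)) = 0.363722.
Step 6: alpha = 0.05. fail to reject H0.

R = 5, z = -0.9083, p = 0.363722, fail to reject H0.


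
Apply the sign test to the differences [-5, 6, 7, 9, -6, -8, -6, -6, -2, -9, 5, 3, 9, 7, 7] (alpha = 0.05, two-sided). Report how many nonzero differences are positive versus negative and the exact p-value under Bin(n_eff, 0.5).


Step 1: Discard zero differences. Original n = 15; n_eff = number of nonzero differences = 15.
Nonzero differences (with sign): -5, +6, +7, +9, -6, -8, -6, -6, -2, -9, +5, +3, +9, +7, +7
Step 2: Count signs: positive = 8, negative = 7.
Step 3: Under H0: P(positive) = 0.5, so the number of positives S ~ Bin(15, 0.5).
Step 4: Two-sided exact p-value = sum of Bin(15,0.5) probabilities at or below the observed probability = 1.000000.
Step 5: alpha = 0.05. fail to reject H0.

n_eff = 15, pos = 8, neg = 7, p = 1.000000, fail to reject H0.


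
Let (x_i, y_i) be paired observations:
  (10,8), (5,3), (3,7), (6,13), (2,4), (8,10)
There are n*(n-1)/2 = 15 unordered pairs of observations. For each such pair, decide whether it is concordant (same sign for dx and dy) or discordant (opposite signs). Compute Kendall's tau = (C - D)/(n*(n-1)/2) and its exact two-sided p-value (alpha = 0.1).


Step 1: Enumerate the 15 unordered pairs (i,j) with i<j and classify each by sign(x_j-x_i) * sign(y_j-y_i).
  (1,2):dx=-5,dy=-5->C; (1,3):dx=-7,dy=-1->C; (1,4):dx=-4,dy=+5->D; (1,5):dx=-8,dy=-4->C
  (1,6):dx=-2,dy=+2->D; (2,3):dx=-2,dy=+4->D; (2,4):dx=+1,dy=+10->C; (2,5):dx=-3,dy=+1->D
  (2,6):dx=+3,dy=+7->C; (3,4):dx=+3,dy=+6->C; (3,5):dx=-1,dy=-3->C; (3,6):dx=+5,dy=+3->C
  (4,5):dx=-4,dy=-9->C; (4,6):dx=+2,dy=-3->D; (5,6):dx=+6,dy=+6->C
Step 2: C = 10, D = 5, total pairs = 15.
Step 3: tau = (C - D)/(n(n-1)/2) = (10 - 5)/15 = 0.333333.
Step 4: Exact two-sided p-value (enumerate n! = 720 permutations of y under H0): p = 0.469444.
Step 5: alpha = 0.1. fail to reject H0.

tau_b = 0.3333 (C=10, D=5), p = 0.469444, fail to reject H0.


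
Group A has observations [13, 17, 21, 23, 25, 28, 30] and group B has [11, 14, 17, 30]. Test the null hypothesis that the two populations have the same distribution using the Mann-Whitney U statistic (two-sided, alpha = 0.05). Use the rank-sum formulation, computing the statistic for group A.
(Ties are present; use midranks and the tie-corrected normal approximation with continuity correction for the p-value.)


Step 1: Combine and sort all 11 observations; assign midranks.
sorted (value, group): (11,Y), (13,X), (14,Y), (17,X), (17,Y), (21,X), (23,X), (25,X), (28,X), (30,X), (30,Y)
ranks: 11->1, 13->2, 14->3, 17->4.5, 17->4.5, 21->6, 23->7, 25->8, 28->9, 30->10.5, 30->10.5
Step 2: Rank sum for X: R1 = 2 + 4.5 + 6 + 7 + 8 + 9 + 10.5 = 47.
Step 3: U_X = R1 - n1(n1+1)/2 = 47 - 7*8/2 = 47 - 28 = 19.
       U_Y = n1*n2 - U_X = 28 - 19 = 9.
Step 4: Ties are present, so use the tie-corrected normal approximation (with continuity correction) for the p-value.
Step 5: p-value = 0.392932; compare to alpha = 0.05. fail to reject H0.

U_X = 19, p = 0.392932, fail to reject H0 at alpha = 0.05.


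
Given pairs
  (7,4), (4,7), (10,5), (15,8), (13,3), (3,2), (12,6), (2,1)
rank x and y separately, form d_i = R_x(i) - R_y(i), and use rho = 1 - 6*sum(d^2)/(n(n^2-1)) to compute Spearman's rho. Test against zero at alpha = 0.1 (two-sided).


Step 1: Rank x and y separately (midranks; no ties here).
rank(x): 7->4, 4->3, 10->5, 15->8, 13->7, 3->2, 12->6, 2->1
rank(y): 4->4, 7->7, 5->5, 8->8, 3->3, 2->2, 6->6, 1->1
Step 2: d_i = R_x(i) - R_y(i); compute d_i^2.
  (4-4)^2=0, (3-7)^2=16, (5-5)^2=0, (8-8)^2=0, (7-3)^2=16, (2-2)^2=0, (6-6)^2=0, (1-1)^2=0
sum(d^2) = 32.
Step 3: rho = 1 - 6*32 / (8*(8^2 - 1)) = 1 - 192/504 = 0.619048.
Step 4: Under H0, t = rho * sqrt((n-2)/(1-rho^2)) = 1.9308 ~ t(6).
Step 5: Two-sided p-value from the t-distribution with 6 df = 0.101733.
Step 6: alpha = 0.1. fail to reject H0.

rho = 0.6190, p = 0.101733, fail to reject H0 at alpha = 0.1.


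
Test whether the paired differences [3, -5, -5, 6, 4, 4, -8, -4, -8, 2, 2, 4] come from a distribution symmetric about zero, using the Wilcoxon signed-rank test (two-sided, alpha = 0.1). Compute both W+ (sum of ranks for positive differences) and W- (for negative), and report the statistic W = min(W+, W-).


Step 1: Drop any zero differences (none here) and take |d_i|.
|d| = [3, 5, 5, 6, 4, 4, 8, 4, 8, 2, 2, 4]
Step 2: Midrank |d_i| (ties get averaged ranks).
ranks: |3|->3, |5|->8.5, |5|->8.5, |6|->10, |4|->5.5, |4|->5.5, |8|->11.5, |4|->5.5, |8|->11.5, |2|->1.5, |2|->1.5, |4|->5.5
Step 3: Attach original signs; sum ranks with positive sign and with negative sign.
W+ = 3 + 10 + 5.5 + 5.5 + 1.5 + 1.5 + 5.5 = 32.5
W- = 8.5 + 8.5 + 11.5 + 5.5 + 11.5 = 45.5
(Check: W+ + W- = 78 should equal n(n+1)/2 = 78.)
Step 4: Test statistic W = min(W+, W-) = 32.5.
Step 5: Ties in |d|, so use the tie-corrected normal approximation.
        E[W] = n(n+1)/4 = 12*13/4 = 39.
        Tie groups: |d|=2 (t=2), |d|=4 (t=4), |d|=5 (t=2), |d|=8 (t=2); sum(t^3 - t) = 78.
        Var[W] = n(n+1)(2n+1)/24 - sum(t^3-t)/48 = 3900/24 - 78/48 = 160.875.
        z = (W - E[W]) / sqrt(Var[W]) = (32.5 - 39) / 12.6837 = -0.5125.
        Two-sided p = 2*Phi(z) = 0.608322.
Step 6: alpha = 0.1. fail to reject H0.

W+ = 32.5, W- = 45.5, W = min = 32.5, p = 0.608322, fail to reject H0.


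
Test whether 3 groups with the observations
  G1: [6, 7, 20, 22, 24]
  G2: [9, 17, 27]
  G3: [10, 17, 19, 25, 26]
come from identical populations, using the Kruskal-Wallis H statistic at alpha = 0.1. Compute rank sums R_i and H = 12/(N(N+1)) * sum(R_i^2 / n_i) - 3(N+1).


Step 1: Combine all N = 13 observations and assign midranks.
sorted (value, group, rank): (6,G1,1), (7,G1,2), (9,G2,3), (10,G3,4), (17,G2,5.5), (17,G3,5.5), (19,G3,7), (20,G1,8), (22,G1,9), (24,G1,10), (25,G3,11), (26,G3,12), (27,G2,13)
Step 2: Sum ranks within each group.
R_1 = 30 (n_1 = 5)
R_2 = 21.5 (n_2 = 3)
R_3 = 39.5 (n_3 = 5)
Step 3: H = 12/(N(N+1)) * sum(R_i^2/n_i) - 3(N+1)
     = 12/(13*14) * (30^2/5 + 21.5^2/3 + 39.5^2/5) - 3*14
     = 0.065934 * 646.133 - 42
     = 0.602198.
Step 4: Ties present; correction factor C = 1 - 6/(13^3 - 13) = 0.997253. Corrected H = 0.602198 / 0.997253 = 0.603857.
Step 5: Under H0, H ~ chi^2(2); p-value = 0.739391.
Step 6: alpha = 0.1. fail to reject H0.

H = 0.6039, df = 2, p = 0.739391, fail to reject H0.


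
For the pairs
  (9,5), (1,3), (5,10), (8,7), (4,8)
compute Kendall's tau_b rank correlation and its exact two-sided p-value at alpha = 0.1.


Step 1: Enumerate the 10 unordered pairs (i,j) with i<j and classify each by sign(x_j-x_i) * sign(y_j-y_i).
  (1,2):dx=-8,dy=-2->C; (1,3):dx=-4,dy=+5->D; (1,4):dx=-1,dy=+2->D; (1,5):dx=-5,dy=+3->D
  (2,3):dx=+4,dy=+7->C; (2,4):dx=+7,dy=+4->C; (2,5):dx=+3,dy=+5->C; (3,4):dx=+3,dy=-3->D
  (3,5):dx=-1,dy=-2->C; (4,5):dx=-4,dy=+1->D
Step 2: C = 5, D = 5, total pairs = 10.
Step 3: tau = (C - D)/(n(n-1)/2) = (5 - 5)/10 = 0.000000.
Step 4: Exact two-sided p-value (enumerate n! = 120 permutations of y under H0): p = 1.000000.
Step 5: alpha = 0.1. fail to reject H0.

tau_b = 0.0000 (C=5, D=5), p = 1.000000, fail to reject H0.


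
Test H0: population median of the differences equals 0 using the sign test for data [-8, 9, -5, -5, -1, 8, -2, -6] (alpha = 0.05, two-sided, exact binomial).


Step 1: Discard zero differences. Original n = 8; n_eff = number of nonzero differences = 8.
Nonzero differences (with sign): -8, +9, -5, -5, -1, +8, -2, -6
Step 2: Count signs: positive = 2, negative = 6.
Step 3: Under H0: P(positive) = 0.5, so the number of positives S ~ Bin(8, 0.5).
Step 4: Two-sided exact p-value = sum of Bin(8,0.5) probabilities at or below the observed probability = 0.289062.
Step 5: alpha = 0.05. fail to reject H0.

n_eff = 8, pos = 2, neg = 6, p = 0.289062, fail to reject H0.


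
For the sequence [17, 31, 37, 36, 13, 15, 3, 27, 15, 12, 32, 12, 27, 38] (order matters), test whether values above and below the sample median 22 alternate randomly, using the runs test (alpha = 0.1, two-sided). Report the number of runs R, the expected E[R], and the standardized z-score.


Step 1: Compute median = 22; label A = above, B = below.
Labels in order: BAAABBBABBABAA  (n_A = 7, n_B = 7)
Step 2: Count runs R = 8.
Step 3: Under H0 (random ordering), E[R] = 2*n_A*n_B/(n_A+n_B) + 1 = 2*7*7/14 + 1 = 8.0000.
        Var[R] = 2*n_A*n_B*(2*n_A*n_B - n_A - n_B) / ((n_A+n_B)^2 * (n_A+n_B-1)) = 8232/2548 = 3.2308.
        SD[R] = 1.7974.
Step 4: R = E[R], so z = 0 with no continuity correction.
Step 5: Two-sided p-value via normal approximation = 2*(1 - Phi(|z|)) = 1.000000.
Step 6: alpha = 0.1. fail to reject H0.

R = 8, z = 0.0000, p = 1.000000, fail to reject H0.


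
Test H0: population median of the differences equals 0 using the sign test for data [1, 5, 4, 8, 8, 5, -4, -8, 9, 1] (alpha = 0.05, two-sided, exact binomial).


Step 1: Discard zero differences. Original n = 10; n_eff = number of nonzero differences = 10.
Nonzero differences (with sign): +1, +5, +4, +8, +8, +5, -4, -8, +9, +1
Step 2: Count signs: positive = 8, negative = 2.
Step 3: Under H0: P(positive) = 0.5, so the number of positives S ~ Bin(10, 0.5).
Step 4: Two-sided exact p-value = sum of Bin(10,0.5) probabilities at or below the observed probability = 0.109375.
Step 5: alpha = 0.05. fail to reject H0.

n_eff = 10, pos = 8, neg = 2, p = 0.109375, fail to reject H0.


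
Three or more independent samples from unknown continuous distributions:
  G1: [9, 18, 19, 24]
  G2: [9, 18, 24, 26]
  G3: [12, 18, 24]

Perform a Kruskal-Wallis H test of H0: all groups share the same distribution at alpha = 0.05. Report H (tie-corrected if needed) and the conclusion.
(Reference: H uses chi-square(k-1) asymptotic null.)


Step 1: Combine all N = 11 observations and assign midranks.
sorted (value, group, rank): (9,G1,1.5), (9,G2,1.5), (12,G3,3), (18,G1,5), (18,G2,5), (18,G3,5), (19,G1,7), (24,G1,9), (24,G2,9), (24,G3,9), (26,G2,11)
Step 2: Sum ranks within each group.
R_1 = 22.5 (n_1 = 4)
R_2 = 26.5 (n_2 = 4)
R_3 = 17 (n_3 = 3)
Step 3: H = 12/(N(N+1)) * sum(R_i^2/n_i) - 3(N+1)
     = 12/(11*12) * (22.5^2/4 + 26.5^2/4 + 17^2/3) - 3*12
     = 0.090909 * 398.458 - 36
     = 0.223485.
Step 4: Ties present; correction factor C = 1 - 54/(11^3 - 11) = 0.959091. Corrected H = 0.223485 / 0.959091 = 0.233017.
Step 5: Under H0, H ~ chi^2(2); p-value = 0.890022.
Step 6: alpha = 0.05. fail to reject H0.

H = 0.2330, df = 2, p = 0.890022, fail to reject H0.


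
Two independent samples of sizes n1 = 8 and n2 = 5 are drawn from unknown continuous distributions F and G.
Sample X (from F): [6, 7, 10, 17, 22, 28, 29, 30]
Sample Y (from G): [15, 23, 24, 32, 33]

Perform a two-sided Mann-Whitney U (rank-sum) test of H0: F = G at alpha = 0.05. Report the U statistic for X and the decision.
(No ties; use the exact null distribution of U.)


Step 1: Combine and sort all 13 observations; assign midranks.
sorted (value, group): (6,X), (7,X), (10,X), (15,Y), (17,X), (22,X), (23,Y), (24,Y), (28,X), (29,X), (30,X), (32,Y), (33,Y)
ranks: 6->1, 7->2, 10->3, 15->4, 17->5, 22->6, 23->7, 24->8, 28->9, 29->10, 30->11, 32->12, 33->13
Step 2: Rank sum for X: R1 = 1 + 2 + 3 + 5 + 6 + 9 + 10 + 11 = 47.
Step 3: U_X = R1 - n1(n1+1)/2 = 47 - 8*9/2 = 47 - 36 = 11.
       U_Y = n1*n2 - U_X = 40 - 11 = 29.
Step 4: No ties, so the exact null distribution of U (based on enumerating the C(13,8) = 1287 equally likely rank assignments) gives the two-sided p-value.
Step 5: p-value = 0.222222; compare to alpha = 0.05. fail to reject H0.

U_X = 11, p = 0.222222, fail to reject H0 at alpha = 0.05.


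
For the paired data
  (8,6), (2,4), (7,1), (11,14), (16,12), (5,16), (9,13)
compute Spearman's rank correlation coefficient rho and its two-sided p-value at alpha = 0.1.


Step 1: Rank x and y separately (midranks; no ties here).
rank(x): 8->4, 2->1, 7->3, 11->6, 16->7, 5->2, 9->5
rank(y): 6->3, 4->2, 1->1, 14->6, 12->4, 16->7, 13->5
Step 2: d_i = R_x(i) - R_y(i); compute d_i^2.
  (4-3)^2=1, (1-2)^2=1, (3-1)^2=4, (6-6)^2=0, (7-4)^2=9, (2-7)^2=25, (5-5)^2=0
sum(d^2) = 40.
Step 3: rho = 1 - 6*40 / (7*(7^2 - 1)) = 1 - 240/336 = 0.285714.
Step 4: Under H0, t = rho * sqrt((n-2)/(1-rho^2)) = 0.6667 ~ t(5).
Step 5: Two-sided p-value from the t-distribution with 5 df = 0.534509.
Step 6: alpha = 0.1. fail to reject H0.

rho = 0.2857, p = 0.534509, fail to reject H0 at alpha = 0.1.


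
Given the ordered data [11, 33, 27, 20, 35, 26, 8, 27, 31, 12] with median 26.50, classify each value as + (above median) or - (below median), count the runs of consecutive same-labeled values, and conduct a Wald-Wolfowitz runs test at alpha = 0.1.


Step 1: Compute median = 26.50; label A = above, B = below.
Labels in order: BAABABBAAB  (n_A = 5, n_B = 5)
Step 2: Count runs R = 7.
Step 3: Under H0 (random ordering), E[R] = 2*n_A*n_B/(n_A+n_B) + 1 = 2*5*5/10 + 1 = 6.0000.
        Var[R] = 2*n_A*n_B*(2*n_A*n_B - n_A - n_B) / ((n_A+n_B)^2 * (n_A+n_B-1)) = 2000/900 = 2.2222.
        SD[R] = 1.4907.
Step 4: Continuity-corrected z = (R - 0.5 - E[R]) / SD[R] = (7 - 0.5 - 6.0000) / 1.4907 = 0.3354.
Step 5: Two-sided p-value via normal approximation = 2*(1 - Phi(|z|)) = 0.737316.
Step 6: alpha = 0.1. fail to reject H0.

R = 7, z = 0.3354, p = 0.737316, fail to reject H0.


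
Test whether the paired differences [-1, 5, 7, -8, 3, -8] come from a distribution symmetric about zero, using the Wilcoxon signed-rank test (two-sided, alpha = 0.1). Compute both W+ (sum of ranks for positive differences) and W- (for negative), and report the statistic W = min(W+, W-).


Step 1: Drop any zero differences (none here) and take |d_i|.
|d| = [1, 5, 7, 8, 3, 8]
Step 2: Midrank |d_i| (ties get averaged ranks).
ranks: |1|->1, |5|->3, |7|->4, |8|->5.5, |3|->2, |8|->5.5
Step 3: Attach original signs; sum ranks with positive sign and with negative sign.
W+ = 3 + 4 + 2 = 9
W- = 1 + 5.5 + 5.5 = 12
(Check: W+ + W- = 21 should equal n(n+1)/2 = 21.)
Step 4: Test statistic W = min(W+, W-) = 9.
Step 5: Ties in |d|, so use the tie-corrected normal approximation.
        E[W] = n(n+1)/4 = 6*7/4 = 10.5.
        Tie groups: |d|=8 (t=2); sum(t^3 - t) = 6.
        Var[W] = n(n+1)(2n+1)/24 - sum(t^3-t)/48 = 546/24 - 6/48 = 22.625.
        z = (W - E[W]) / sqrt(Var[W]) = (9 - 10.5) / 4.7566 = -0.3154.
        Two-sided p = 2*Phi(z) = 0.752494.
Step 6: alpha = 0.1. fail to reject H0.

W+ = 9, W- = 12, W = min = 9, p = 0.752494, fail to reject H0.


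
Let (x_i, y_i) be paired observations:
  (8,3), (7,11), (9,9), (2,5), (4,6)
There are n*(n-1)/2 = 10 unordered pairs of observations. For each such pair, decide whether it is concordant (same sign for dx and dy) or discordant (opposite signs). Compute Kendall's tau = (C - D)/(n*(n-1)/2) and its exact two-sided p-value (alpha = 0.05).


Step 1: Enumerate the 10 unordered pairs (i,j) with i<j and classify each by sign(x_j-x_i) * sign(y_j-y_i).
  (1,2):dx=-1,dy=+8->D; (1,3):dx=+1,dy=+6->C; (1,4):dx=-6,dy=+2->D; (1,5):dx=-4,dy=+3->D
  (2,3):dx=+2,dy=-2->D; (2,4):dx=-5,dy=-6->C; (2,5):dx=-3,dy=-5->C; (3,4):dx=-7,dy=-4->C
  (3,5):dx=-5,dy=-3->C; (4,5):dx=+2,dy=+1->C
Step 2: C = 6, D = 4, total pairs = 10.
Step 3: tau = (C - D)/(n(n-1)/2) = (6 - 4)/10 = 0.200000.
Step 4: Exact two-sided p-value (enumerate n! = 120 permutations of y under H0): p = 0.816667.
Step 5: alpha = 0.05. fail to reject H0.

tau_b = 0.2000 (C=6, D=4), p = 0.816667, fail to reject H0.


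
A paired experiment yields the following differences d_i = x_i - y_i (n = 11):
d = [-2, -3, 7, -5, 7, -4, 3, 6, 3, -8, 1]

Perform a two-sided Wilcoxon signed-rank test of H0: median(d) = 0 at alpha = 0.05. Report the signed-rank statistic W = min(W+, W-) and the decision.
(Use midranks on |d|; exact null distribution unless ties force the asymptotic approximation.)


Step 1: Drop any zero differences (none here) and take |d_i|.
|d| = [2, 3, 7, 5, 7, 4, 3, 6, 3, 8, 1]
Step 2: Midrank |d_i| (ties get averaged ranks).
ranks: |2|->2, |3|->4, |7|->9.5, |5|->7, |7|->9.5, |4|->6, |3|->4, |6|->8, |3|->4, |8|->11, |1|->1
Step 3: Attach original signs; sum ranks with positive sign and with negative sign.
W+ = 9.5 + 9.5 + 4 + 8 + 4 + 1 = 36
W- = 2 + 4 + 7 + 6 + 11 = 30
(Check: W+ + W- = 66 should equal n(n+1)/2 = 66.)
Step 4: Test statistic W = min(W+, W-) = 30.
Step 5: Ties in |d|, so use the tie-corrected normal approximation.
        E[W] = n(n+1)/4 = 11*12/4 = 33.
        Tie groups: |d|=3 (t=3), |d|=7 (t=2); sum(t^3 - t) = 30.
        Var[W] = n(n+1)(2n+1)/24 - sum(t^3-t)/48 = 3036/24 - 30/48 = 125.875.
        z = (W - E[W]) / sqrt(Var[W]) = (30 - 33) / 11.2194 = -0.2674.
        Two-sided p = 2*Phi(z) = 0.789166.
Step 6: alpha = 0.05. fail to reject H0.

W+ = 36, W- = 30, W = min = 30, p = 0.789166, fail to reject H0.


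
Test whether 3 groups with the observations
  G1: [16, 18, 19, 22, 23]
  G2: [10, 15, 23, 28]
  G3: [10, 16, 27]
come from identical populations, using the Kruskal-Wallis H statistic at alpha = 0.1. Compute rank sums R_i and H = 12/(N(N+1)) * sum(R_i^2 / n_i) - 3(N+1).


Step 1: Combine all N = 12 observations and assign midranks.
sorted (value, group, rank): (10,G2,1.5), (10,G3,1.5), (15,G2,3), (16,G1,4.5), (16,G3,4.5), (18,G1,6), (19,G1,7), (22,G1,8), (23,G1,9.5), (23,G2,9.5), (27,G3,11), (28,G2,12)
Step 2: Sum ranks within each group.
R_1 = 35 (n_1 = 5)
R_2 = 26 (n_2 = 4)
R_3 = 17 (n_3 = 3)
Step 3: H = 12/(N(N+1)) * sum(R_i^2/n_i) - 3(N+1)
     = 12/(12*13) * (35^2/5 + 26^2/4 + 17^2/3) - 3*13
     = 0.076923 * 510.333 - 39
     = 0.256410.
Step 4: Ties present; correction factor C = 1 - 18/(12^3 - 12) = 0.989510. Corrected H = 0.256410 / 0.989510 = 0.259128.
Step 5: Under H0, H ~ chi^2(2); p-value = 0.878478.
Step 6: alpha = 0.1. fail to reject H0.

H = 0.2591, df = 2, p = 0.878478, fail to reject H0.


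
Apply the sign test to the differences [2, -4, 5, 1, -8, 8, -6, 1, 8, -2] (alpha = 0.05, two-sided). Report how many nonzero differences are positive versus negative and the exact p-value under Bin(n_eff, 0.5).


Step 1: Discard zero differences. Original n = 10; n_eff = number of nonzero differences = 10.
Nonzero differences (with sign): +2, -4, +5, +1, -8, +8, -6, +1, +8, -2
Step 2: Count signs: positive = 6, negative = 4.
Step 3: Under H0: P(positive) = 0.5, so the number of positives S ~ Bin(10, 0.5).
Step 4: Two-sided exact p-value = sum of Bin(10,0.5) probabilities at or below the observed probability = 0.753906.
Step 5: alpha = 0.05. fail to reject H0.

n_eff = 10, pos = 6, neg = 4, p = 0.753906, fail to reject H0.


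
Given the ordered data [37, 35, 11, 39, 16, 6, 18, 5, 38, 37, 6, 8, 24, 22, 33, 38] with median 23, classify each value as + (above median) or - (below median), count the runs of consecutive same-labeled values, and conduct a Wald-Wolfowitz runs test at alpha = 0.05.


Step 1: Compute median = 23; label A = above, B = below.
Labels in order: AABABBBBAABBABAA  (n_A = 8, n_B = 8)
Step 2: Count runs R = 9.
Step 3: Under H0 (random ordering), E[R] = 2*n_A*n_B/(n_A+n_B) + 1 = 2*8*8/16 + 1 = 9.0000.
        Var[R] = 2*n_A*n_B*(2*n_A*n_B - n_A - n_B) / ((n_A+n_B)^2 * (n_A+n_B-1)) = 14336/3840 = 3.7333.
        SD[R] = 1.9322.
Step 4: R = E[R], so z = 0 with no continuity correction.
Step 5: Two-sided p-value via normal approximation = 2*(1 - Phi(|z|)) = 1.000000.
Step 6: alpha = 0.05. fail to reject H0.

R = 9, z = 0.0000, p = 1.000000, fail to reject H0.


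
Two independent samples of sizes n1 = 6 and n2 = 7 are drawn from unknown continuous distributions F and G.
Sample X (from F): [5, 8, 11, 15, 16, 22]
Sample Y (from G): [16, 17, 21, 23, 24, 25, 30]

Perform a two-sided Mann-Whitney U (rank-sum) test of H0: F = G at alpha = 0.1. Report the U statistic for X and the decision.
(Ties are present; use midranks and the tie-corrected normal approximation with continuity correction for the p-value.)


Step 1: Combine and sort all 13 observations; assign midranks.
sorted (value, group): (5,X), (8,X), (11,X), (15,X), (16,X), (16,Y), (17,Y), (21,Y), (22,X), (23,Y), (24,Y), (25,Y), (30,Y)
ranks: 5->1, 8->2, 11->3, 15->4, 16->5.5, 16->5.5, 17->7, 21->8, 22->9, 23->10, 24->11, 25->12, 30->13
Step 2: Rank sum for X: R1 = 1 + 2 + 3 + 4 + 5.5 + 9 = 24.5.
Step 3: U_X = R1 - n1(n1+1)/2 = 24.5 - 6*7/2 = 24.5 - 21 = 3.5.
       U_Y = n1*n2 - U_X = 42 - 3.5 = 38.5.
Step 4: Ties are present, so use the tie-corrected normal approximation (with continuity correction) for the p-value.
Step 5: p-value = 0.015019; compare to alpha = 0.1. reject H0.

U_X = 3.5, p = 0.015019, reject H0 at alpha = 0.1.


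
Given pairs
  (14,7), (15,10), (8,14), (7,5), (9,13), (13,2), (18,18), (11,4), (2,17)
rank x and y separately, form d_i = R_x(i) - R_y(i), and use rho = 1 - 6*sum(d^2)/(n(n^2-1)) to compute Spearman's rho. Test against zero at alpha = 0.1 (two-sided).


Step 1: Rank x and y separately (midranks; no ties here).
rank(x): 14->7, 15->8, 8->3, 7->2, 9->4, 13->6, 18->9, 11->5, 2->1
rank(y): 7->4, 10->5, 14->7, 5->3, 13->6, 2->1, 18->9, 4->2, 17->8
Step 2: d_i = R_x(i) - R_y(i); compute d_i^2.
  (7-4)^2=9, (8-5)^2=9, (3-7)^2=16, (2-3)^2=1, (4-6)^2=4, (6-1)^2=25, (9-9)^2=0, (5-2)^2=9, (1-8)^2=49
sum(d^2) = 122.
Step 3: rho = 1 - 6*122 / (9*(9^2 - 1)) = 1 - 732/720 = -0.016667.
Step 4: Under H0, t = rho * sqrt((n-2)/(1-rho^2)) = -0.0441 ~ t(7).
Step 5: Two-sided p-value from the t-distribution with 7 df = 0.966055.
Step 6: alpha = 0.1. fail to reject H0.

rho = -0.0167, p = 0.966055, fail to reject H0 at alpha = 0.1.


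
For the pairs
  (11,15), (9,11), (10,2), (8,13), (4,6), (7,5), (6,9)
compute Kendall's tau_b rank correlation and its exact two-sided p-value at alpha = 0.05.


Step 1: Enumerate the 21 unordered pairs (i,j) with i<j and classify each by sign(x_j-x_i) * sign(y_j-y_i).
  (1,2):dx=-2,dy=-4->C; (1,3):dx=-1,dy=-13->C; (1,4):dx=-3,dy=-2->C; (1,5):dx=-7,dy=-9->C
  (1,6):dx=-4,dy=-10->C; (1,7):dx=-5,dy=-6->C; (2,3):dx=+1,dy=-9->D; (2,4):dx=-1,dy=+2->D
  (2,5):dx=-5,dy=-5->C; (2,6):dx=-2,dy=-6->C; (2,7):dx=-3,dy=-2->C; (3,4):dx=-2,dy=+11->D
  (3,5):dx=-6,dy=+4->D; (3,6):dx=-3,dy=+3->D; (3,7):dx=-4,dy=+7->D; (4,5):dx=-4,dy=-7->C
  (4,6):dx=-1,dy=-8->C; (4,7):dx=-2,dy=-4->C; (5,6):dx=+3,dy=-1->D; (5,7):dx=+2,dy=+3->C
  (6,7):dx=-1,dy=+4->D
Step 2: C = 13, D = 8, total pairs = 21.
Step 3: tau = (C - D)/(n(n-1)/2) = (13 - 8)/21 = 0.238095.
Step 4: Exact two-sided p-value (enumerate n! = 5040 permutations of y under H0): p = 0.561905.
Step 5: alpha = 0.05. fail to reject H0.

tau_b = 0.2381 (C=13, D=8), p = 0.561905, fail to reject H0.


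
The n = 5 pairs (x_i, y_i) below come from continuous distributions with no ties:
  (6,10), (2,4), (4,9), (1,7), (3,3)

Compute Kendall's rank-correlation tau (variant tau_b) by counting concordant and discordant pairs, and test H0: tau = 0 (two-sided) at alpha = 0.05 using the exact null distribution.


Step 1: Enumerate the 10 unordered pairs (i,j) with i<j and classify each by sign(x_j-x_i) * sign(y_j-y_i).
  (1,2):dx=-4,dy=-6->C; (1,3):dx=-2,dy=-1->C; (1,4):dx=-5,dy=-3->C; (1,5):dx=-3,dy=-7->C
  (2,3):dx=+2,dy=+5->C; (2,4):dx=-1,dy=+3->D; (2,5):dx=+1,dy=-1->D; (3,4):dx=-3,dy=-2->C
  (3,5):dx=-1,dy=-6->C; (4,5):dx=+2,dy=-4->D
Step 2: C = 7, D = 3, total pairs = 10.
Step 3: tau = (C - D)/(n(n-1)/2) = (7 - 3)/10 = 0.400000.
Step 4: Exact two-sided p-value (enumerate n! = 120 permutations of y under H0): p = 0.483333.
Step 5: alpha = 0.05. fail to reject H0.

tau_b = 0.4000 (C=7, D=3), p = 0.483333, fail to reject H0.


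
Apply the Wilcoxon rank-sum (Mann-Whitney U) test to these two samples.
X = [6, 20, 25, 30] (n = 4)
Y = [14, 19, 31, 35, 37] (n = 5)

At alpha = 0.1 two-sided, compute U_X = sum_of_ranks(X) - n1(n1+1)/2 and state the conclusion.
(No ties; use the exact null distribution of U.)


Step 1: Combine and sort all 9 observations; assign midranks.
sorted (value, group): (6,X), (14,Y), (19,Y), (20,X), (25,X), (30,X), (31,Y), (35,Y), (37,Y)
ranks: 6->1, 14->2, 19->3, 20->4, 25->5, 30->6, 31->7, 35->8, 37->9
Step 2: Rank sum for X: R1 = 1 + 4 + 5 + 6 = 16.
Step 3: U_X = R1 - n1(n1+1)/2 = 16 - 4*5/2 = 16 - 10 = 6.
       U_Y = n1*n2 - U_X = 20 - 6 = 14.
Step 4: No ties, so the exact null distribution of U (based on enumerating the C(9,4) = 126 equally likely rank assignments) gives the two-sided p-value.
Step 5: p-value = 0.412698; compare to alpha = 0.1. fail to reject H0.

U_X = 6, p = 0.412698, fail to reject H0 at alpha = 0.1.


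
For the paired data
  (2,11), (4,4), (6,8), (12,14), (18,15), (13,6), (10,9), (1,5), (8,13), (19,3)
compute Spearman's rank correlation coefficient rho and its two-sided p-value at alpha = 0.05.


Step 1: Rank x and y separately (midranks; no ties here).
rank(x): 2->2, 4->3, 6->4, 12->7, 18->9, 13->8, 10->6, 1->1, 8->5, 19->10
rank(y): 11->7, 4->2, 8->5, 14->9, 15->10, 6->4, 9->6, 5->3, 13->8, 3->1
Step 2: d_i = R_x(i) - R_y(i); compute d_i^2.
  (2-7)^2=25, (3-2)^2=1, (4-5)^2=1, (7-9)^2=4, (9-10)^2=1, (8-4)^2=16, (6-6)^2=0, (1-3)^2=4, (5-8)^2=9, (10-1)^2=81
sum(d^2) = 142.
Step 3: rho = 1 - 6*142 / (10*(10^2 - 1)) = 1 - 852/990 = 0.139394.
Step 4: Under H0, t = rho * sqrt((n-2)/(1-rho^2)) = 0.3982 ~ t(8).
Step 5: Two-sided p-value from the t-distribution with 8 df = 0.700932.
Step 6: alpha = 0.05. fail to reject H0.

rho = 0.1394, p = 0.700932, fail to reject H0 at alpha = 0.05.


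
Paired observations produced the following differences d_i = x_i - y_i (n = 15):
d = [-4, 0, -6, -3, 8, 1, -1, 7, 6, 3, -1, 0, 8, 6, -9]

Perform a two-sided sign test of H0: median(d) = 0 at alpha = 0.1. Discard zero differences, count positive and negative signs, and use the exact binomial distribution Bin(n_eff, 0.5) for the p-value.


Step 1: Discard zero differences. Original n = 15; n_eff = number of nonzero differences = 13.
Nonzero differences (with sign): -4, -6, -3, +8, +1, -1, +7, +6, +3, -1, +8, +6, -9
Step 2: Count signs: positive = 7, negative = 6.
Step 3: Under H0: P(positive) = 0.5, so the number of positives S ~ Bin(13, 0.5).
Step 4: Two-sided exact p-value = sum of Bin(13,0.5) probabilities at or below the observed probability = 1.000000.
Step 5: alpha = 0.1. fail to reject H0.

n_eff = 13, pos = 7, neg = 6, p = 1.000000, fail to reject H0.


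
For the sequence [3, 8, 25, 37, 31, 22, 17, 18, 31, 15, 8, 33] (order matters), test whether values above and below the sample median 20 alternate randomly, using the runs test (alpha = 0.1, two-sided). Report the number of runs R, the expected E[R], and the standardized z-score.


Step 1: Compute median = 20; label A = above, B = below.
Labels in order: BBAAAABBABBA  (n_A = 6, n_B = 6)
Step 2: Count runs R = 6.
Step 3: Under H0 (random ordering), E[R] = 2*n_A*n_B/(n_A+n_B) + 1 = 2*6*6/12 + 1 = 7.0000.
        Var[R] = 2*n_A*n_B*(2*n_A*n_B - n_A - n_B) / ((n_A+n_B)^2 * (n_A+n_B-1)) = 4320/1584 = 2.7273.
        SD[R] = 1.6514.
Step 4: Continuity-corrected z = (R + 0.5 - E[R]) / SD[R] = (6 + 0.5 - 7.0000) / 1.6514 = -0.3028.
Step 5: Two-sided p-value via normal approximation = 2*(1 - Phi(|z|)) = 0.762069.
Step 6: alpha = 0.1. fail to reject H0.

R = 6, z = -0.3028, p = 0.762069, fail to reject H0.


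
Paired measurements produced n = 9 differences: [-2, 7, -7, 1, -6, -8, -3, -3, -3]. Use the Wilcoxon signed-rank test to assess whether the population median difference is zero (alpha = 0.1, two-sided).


Step 1: Drop any zero differences (none here) and take |d_i|.
|d| = [2, 7, 7, 1, 6, 8, 3, 3, 3]
Step 2: Midrank |d_i| (ties get averaged ranks).
ranks: |2|->2, |7|->7.5, |7|->7.5, |1|->1, |6|->6, |8|->9, |3|->4, |3|->4, |3|->4
Step 3: Attach original signs; sum ranks with positive sign and with negative sign.
W+ = 7.5 + 1 = 8.5
W- = 2 + 7.5 + 6 + 9 + 4 + 4 + 4 = 36.5
(Check: W+ + W- = 45 should equal n(n+1)/2 = 45.)
Step 4: Test statistic W = min(W+, W-) = 8.5.
Step 5: Ties in |d|, so use the tie-corrected normal approximation.
        E[W] = n(n+1)/4 = 9*10/4 = 22.5.
        Tie groups: |d|=3 (t=3), |d|=7 (t=2); sum(t^3 - t) = 30.
        Var[W] = n(n+1)(2n+1)/24 - sum(t^3-t)/48 = 1710/24 - 30/48 = 70.625.
        z = (W - E[W]) / sqrt(Var[W]) = (8.5 - 22.5) / 8.4039 = -1.6659.
        Two-sided p = 2*Phi(z) = 0.095733.
Step 6: alpha = 0.1. reject H0.

W+ = 8.5, W- = 36.5, W = min = 8.5, p = 0.095733, reject H0.


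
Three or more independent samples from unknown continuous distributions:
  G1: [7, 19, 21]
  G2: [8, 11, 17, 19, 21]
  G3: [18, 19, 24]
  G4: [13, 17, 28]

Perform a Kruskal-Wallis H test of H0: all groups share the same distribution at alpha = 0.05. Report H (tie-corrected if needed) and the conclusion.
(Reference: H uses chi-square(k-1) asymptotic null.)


Step 1: Combine all N = 14 observations and assign midranks.
sorted (value, group, rank): (7,G1,1), (8,G2,2), (11,G2,3), (13,G4,4), (17,G2,5.5), (17,G4,5.5), (18,G3,7), (19,G1,9), (19,G2,9), (19,G3,9), (21,G1,11.5), (21,G2,11.5), (24,G3,13), (28,G4,14)
Step 2: Sum ranks within each group.
R_1 = 21.5 (n_1 = 3)
R_2 = 31 (n_2 = 5)
R_3 = 29 (n_3 = 3)
R_4 = 23.5 (n_4 = 3)
Step 3: H = 12/(N(N+1)) * sum(R_i^2/n_i) - 3(N+1)
     = 12/(14*15) * (21.5^2/3 + 31^2/5 + 29^2/3 + 23.5^2/3) - 3*15
     = 0.057143 * 810.7 - 45
     = 1.325714.
Step 4: Ties present; correction factor C = 1 - 36/(14^3 - 14) = 0.986813. Corrected H = 1.325714 / 0.986813 = 1.343430.
Step 5: Under H0, H ~ chi^2(3); p-value = 0.718847.
Step 6: alpha = 0.05. fail to reject H0.

H = 1.3434, df = 3, p = 0.718847, fail to reject H0.


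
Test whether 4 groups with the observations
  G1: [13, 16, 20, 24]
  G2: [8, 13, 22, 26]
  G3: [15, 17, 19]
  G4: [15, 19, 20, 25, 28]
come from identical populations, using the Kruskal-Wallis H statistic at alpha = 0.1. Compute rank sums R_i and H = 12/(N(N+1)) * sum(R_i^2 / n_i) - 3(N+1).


Step 1: Combine all N = 16 observations and assign midranks.
sorted (value, group, rank): (8,G2,1), (13,G1,2.5), (13,G2,2.5), (15,G3,4.5), (15,G4,4.5), (16,G1,6), (17,G3,7), (19,G3,8.5), (19,G4,8.5), (20,G1,10.5), (20,G4,10.5), (22,G2,12), (24,G1,13), (25,G4,14), (26,G2,15), (28,G4,16)
Step 2: Sum ranks within each group.
R_1 = 32 (n_1 = 4)
R_2 = 30.5 (n_2 = 4)
R_3 = 20 (n_3 = 3)
R_4 = 53.5 (n_4 = 5)
Step 3: H = 12/(N(N+1)) * sum(R_i^2/n_i) - 3(N+1)
     = 12/(16*17) * (32^2/4 + 30.5^2/4 + 20^2/3 + 53.5^2/5) - 3*17
     = 0.044118 * 1194.35 - 51
     = 1.691728.
Step 4: Ties present; correction factor C = 1 - 24/(16^3 - 16) = 0.994118. Corrected H = 1.691728 / 0.994118 = 1.701738.
Step 5: Under H0, H ~ chi^2(3); p-value = 0.636547.
Step 6: alpha = 0.1. fail to reject H0.

H = 1.7017, df = 3, p = 0.636547, fail to reject H0.


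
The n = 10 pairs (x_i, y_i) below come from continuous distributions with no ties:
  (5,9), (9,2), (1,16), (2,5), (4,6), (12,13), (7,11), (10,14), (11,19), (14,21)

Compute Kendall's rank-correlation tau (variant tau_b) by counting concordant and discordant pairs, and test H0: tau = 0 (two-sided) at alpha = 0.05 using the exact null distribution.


Step 1: Enumerate the 45 unordered pairs (i,j) with i<j and classify each by sign(x_j-x_i) * sign(y_j-y_i).
  (1,2):dx=+4,dy=-7->D; (1,3):dx=-4,dy=+7->D; (1,4):dx=-3,dy=-4->C; (1,5):dx=-1,dy=-3->C
  (1,6):dx=+7,dy=+4->C; (1,7):dx=+2,dy=+2->C; (1,8):dx=+5,dy=+5->C; (1,9):dx=+6,dy=+10->C
  (1,10):dx=+9,dy=+12->C; (2,3):dx=-8,dy=+14->D; (2,4):dx=-7,dy=+3->D; (2,5):dx=-5,dy=+4->D
  (2,6):dx=+3,dy=+11->C; (2,7):dx=-2,dy=+9->D; (2,8):dx=+1,dy=+12->C; (2,9):dx=+2,dy=+17->C
  (2,10):dx=+5,dy=+19->C; (3,4):dx=+1,dy=-11->D; (3,5):dx=+3,dy=-10->D; (3,6):dx=+11,dy=-3->D
  (3,7):dx=+6,dy=-5->D; (3,8):dx=+9,dy=-2->D; (3,9):dx=+10,dy=+3->C; (3,10):dx=+13,dy=+5->C
  (4,5):dx=+2,dy=+1->C; (4,6):dx=+10,dy=+8->C; (4,7):dx=+5,dy=+6->C; (4,8):dx=+8,dy=+9->C
  (4,9):dx=+9,dy=+14->C; (4,10):dx=+12,dy=+16->C; (5,6):dx=+8,dy=+7->C; (5,7):dx=+3,dy=+5->C
  (5,8):dx=+6,dy=+8->C; (5,9):dx=+7,dy=+13->C; (5,10):dx=+10,dy=+15->C; (6,7):dx=-5,dy=-2->C
  (6,8):dx=-2,dy=+1->D; (6,9):dx=-1,dy=+6->D; (6,10):dx=+2,dy=+8->C; (7,8):dx=+3,dy=+3->C
  (7,9):dx=+4,dy=+8->C; (7,10):dx=+7,dy=+10->C; (8,9):dx=+1,dy=+5->C; (8,10):dx=+4,dy=+7->C
  (9,10):dx=+3,dy=+2->C
Step 2: C = 32, D = 13, total pairs = 45.
Step 3: tau = (C - D)/(n(n-1)/2) = (32 - 13)/45 = 0.422222.
Step 4: Exact two-sided p-value (enumerate n! = 3628800 permutations of y under H0): p = 0.108313.
Step 5: alpha = 0.05. fail to reject H0.

tau_b = 0.4222 (C=32, D=13), p = 0.108313, fail to reject H0.


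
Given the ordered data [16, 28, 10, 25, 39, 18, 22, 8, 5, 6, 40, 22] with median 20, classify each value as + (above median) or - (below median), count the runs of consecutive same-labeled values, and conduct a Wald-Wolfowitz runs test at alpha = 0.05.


Step 1: Compute median = 20; label A = above, B = below.
Labels in order: BABAABABBBAA  (n_A = 6, n_B = 6)
Step 2: Count runs R = 8.
Step 3: Under H0 (random ordering), E[R] = 2*n_A*n_B/(n_A+n_B) + 1 = 2*6*6/12 + 1 = 7.0000.
        Var[R] = 2*n_A*n_B*(2*n_A*n_B - n_A - n_B) / ((n_A+n_B)^2 * (n_A+n_B-1)) = 4320/1584 = 2.7273.
        SD[R] = 1.6514.
Step 4: Continuity-corrected z = (R - 0.5 - E[R]) / SD[R] = (8 - 0.5 - 7.0000) / 1.6514 = 0.3028.
Step 5: Two-sided p-value via normal approximation = 2*(1 - Phi(|z|)) = 0.762069.
Step 6: alpha = 0.05. fail to reject H0.

R = 8, z = 0.3028, p = 0.762069, fail to reject H0.


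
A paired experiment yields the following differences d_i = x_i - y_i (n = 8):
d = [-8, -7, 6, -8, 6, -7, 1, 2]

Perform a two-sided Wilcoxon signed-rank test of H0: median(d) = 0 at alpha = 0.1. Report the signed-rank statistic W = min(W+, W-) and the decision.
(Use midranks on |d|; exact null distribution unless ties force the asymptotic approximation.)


Step 1: Drop any zero differences (none here) and take |d_i|.
|d| = [8, 7, 6, 8, 6, 7, 1, 2]
Step 2: Midrank |d_i| (ties get averaged ranks).
ranks: |8|->7.5, |7|->5.5, |6|->3.5, |8|->7.5, |6|->3.5, |7|->5.5, |1|->1, |2|->2
Step 3: Attach original signs; sum ranks with positive sign and with negative sign.
W+ = 3.5 + 3.5 + 1 + 2 = 10
W- = 7.5 + 5.5 + 7.5 + 5.5 = 26
(Check: W+ + W- = 36 should equal n(n+1)/2 = 36.)
Step 4: Test statistic W = min(W+, W-) = 10.
Step 5: Ties in |d|, so use the tie-corrected normal approximation.
        E[W] = n(n+1)/4 = 8*9/4 = 18.
        Tie groups: |d|=6 (t=2), |d|=7 (t=2), |d|=8 (t=2); sum(t^3 - t) = 18.
        Var[W] = n(n+1)(2n+1)/24 - sum(t^3-t)/48 = 1224/24 - 18/48 = 50.625.
        z = (W - E[W]) / sqrt(Var[W]) = (10 - 18) / 7.1151 = -1.1244.
        Two-sided p = 2*Phi(z) = 0.260858.
Step 6: alpha = 0.1. fail to reject H0.

W+ = 10, W- = 26, W = min = 10, p = 0.260858, fail to reject H0.


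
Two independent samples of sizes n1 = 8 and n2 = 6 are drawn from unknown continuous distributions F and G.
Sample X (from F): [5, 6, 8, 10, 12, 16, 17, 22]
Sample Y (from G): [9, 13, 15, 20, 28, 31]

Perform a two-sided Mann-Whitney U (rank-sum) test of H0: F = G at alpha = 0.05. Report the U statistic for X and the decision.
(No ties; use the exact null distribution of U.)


Step 1: Combine and sort all 14 observations; assign midranks.
sorted (value, group): (5,X), (6,X), (8,X), (9,Y), (10,X), (12,X), (13,Y), (15,Y), (16,X), (17,X), (20,Y), (22,X), (28,Y), (31,Y)
ranks: 5->1, 6->2, 8->3, 9->4, 10->5, 12->6, 13->7, 15->8, 16->9, 17->10, 20->11, 22->12, 28->13, 31->14
Step 2: Rank sum for X: R1 = 1 + 2 + 3 + 5 + 6 + 9 + 10 + 12 = 48.
Step 3: U_X = R1 - n1(n1+1)/2 = 48 - 8*9/2 = 48 - 36 = 12.
       U_Y = n1*n2 - U_X = 48 - 12 = 36.
Step 4: No ties, so the exact null distribution of U (based on enumerating the C(14,8) = 3003 equally likely rank assignments) gives the two-sided p-value.
Step 5: p-value = 0.141858; compare to alpha = 0.05. fail to reject H0.

U_X = 12, p = 0.141858, fail to reject H0 at alpha = 0.05.


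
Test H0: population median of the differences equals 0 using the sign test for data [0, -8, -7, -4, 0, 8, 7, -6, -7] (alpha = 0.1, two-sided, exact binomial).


Step 1: Discard zero differences. Original n = 9; n_eff = number of nonzero differences = 7.
Nonzero differences (with sign): -8, -7, -4, +8, +7, -6, -7
Step 2: Count signs: positive = 2, negative = 5.
Step 3: Under H0: P(positive) = 0.5, so the number of positives S ~ Bin(7, 0.5).
Step 4: Two-sided exact p-value = sum of Bin(7,0.5) probabilities at or below the observed probability = 0.453125.
Step 5: alpha = 0.1. fail to reject H0.

n_eff = 7, pos = 2, neg = 5, p = 0.453125, fail to reject H0.


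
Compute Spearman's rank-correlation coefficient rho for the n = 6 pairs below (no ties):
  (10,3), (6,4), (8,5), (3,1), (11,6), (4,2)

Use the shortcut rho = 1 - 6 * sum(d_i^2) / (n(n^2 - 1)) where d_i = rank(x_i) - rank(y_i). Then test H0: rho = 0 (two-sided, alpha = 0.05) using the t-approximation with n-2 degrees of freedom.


Step 1: Rank x and y separately (midranks; no ties here).
rank(x): 10->5, 6->3, 8->4, 3->1, 11->6, 4->2
rank(y): 3->3, 4->4, 5->5, 1->1, 6->6, 2->2
Step 2: d_i = R_x(i) - R_y(i); compute d_i^2.
  (5-3)^2=4, (3-4)^2=1, (4-5)^2=1, (1-1)^2=0, (6-6)^2=0, (2-2)^2=0
sum(d^2) = 6.
Step 3: rho = 1 - 6*6 / (6*(6^2 - 1)) = 1 - 36/210 = 0.828571.
Step 4: Under H0, t = rho * sqrt((n-2)/(1-rho^2)) = 2.9598 ~ t(4).
Step 5: Two-sided p-value from the t-distribution with 4 df = 0.041563.
Step 6: alpha = 0.05. reject H0.

rho = 0.8286, p = 0.041563, reject H0 at alpha = 0.05.


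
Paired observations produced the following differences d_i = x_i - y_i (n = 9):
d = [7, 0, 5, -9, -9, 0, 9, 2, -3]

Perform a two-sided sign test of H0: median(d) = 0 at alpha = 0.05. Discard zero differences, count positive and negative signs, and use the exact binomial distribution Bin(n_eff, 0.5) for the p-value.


Step 1: Discard zero differences. Original n = 9; n_eff = number of nonzero differences = 7.
Nonzero differences (with sign): +7, +5, -9, -9, +9, +2, -3
Step 2: Count signs: positive = 4, negative = 3.
Step 3: Under H0: P(positive) = 0.5, so the number of positives S ~ Bin(7, 0.5).
Step 4: Two-sided exact p-value = sum of Bin(7,0.5) probabilities at or below the observed probability = 1.000000.
Step 5: alpha = 0.05. fail to reject H0.

n_eff = 7, pos = 4, neg = 3, p = 1.000000, fail to reject H0.
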